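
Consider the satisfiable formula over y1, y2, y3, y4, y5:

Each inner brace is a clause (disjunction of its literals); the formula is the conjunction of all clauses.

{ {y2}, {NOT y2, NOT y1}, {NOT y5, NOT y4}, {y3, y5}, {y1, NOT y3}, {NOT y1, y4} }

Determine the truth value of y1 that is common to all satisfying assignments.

False

Suppose y1 = true.
(y2) alone gives y2 = true.
But (NOT y2) is also a unit clause — contradiction.
So every satisfying assignment has y1 = False.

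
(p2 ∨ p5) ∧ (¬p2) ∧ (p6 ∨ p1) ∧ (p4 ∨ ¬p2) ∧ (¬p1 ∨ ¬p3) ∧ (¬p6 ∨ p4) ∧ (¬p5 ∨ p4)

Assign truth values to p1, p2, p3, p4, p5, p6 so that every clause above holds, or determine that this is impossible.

(¬p2) alone gives p2 = False.
(p5) alone gives p5 = True.
(p4) alone gives p4 = True.
Try p6 = True.
Try p1 = True.
(¬p3) alone gives p3 = False.
This assignment satisfies each clause.

p1=True, p2=False, p3=False, p4=True, p5=True, p6=True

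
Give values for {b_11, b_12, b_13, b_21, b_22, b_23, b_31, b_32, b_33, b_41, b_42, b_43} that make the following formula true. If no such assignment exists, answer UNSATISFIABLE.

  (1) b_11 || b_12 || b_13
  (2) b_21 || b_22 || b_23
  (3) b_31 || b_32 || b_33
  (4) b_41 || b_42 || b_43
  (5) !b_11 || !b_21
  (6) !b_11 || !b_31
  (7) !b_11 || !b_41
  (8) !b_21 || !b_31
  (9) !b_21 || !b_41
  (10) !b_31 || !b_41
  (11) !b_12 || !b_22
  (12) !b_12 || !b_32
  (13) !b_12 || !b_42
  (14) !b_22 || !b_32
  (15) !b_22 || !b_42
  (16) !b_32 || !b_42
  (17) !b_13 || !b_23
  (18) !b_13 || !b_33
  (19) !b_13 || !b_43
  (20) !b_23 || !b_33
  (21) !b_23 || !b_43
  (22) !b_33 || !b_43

Suppose b_11 = false.
Suppose b_12 = true.
(!b_22) alone gives b_22 = false.
(!b_32) alone gives b_32 = false.
(!b_42) alone gives b_42 = false.
Suppose b_21 = true.
(!b_31) alone gives b_31 = false.
(b_33) alone gives b_33 = true.
(!b_41) alone gives b_41 = false.
(b_43) alone gives b_43 = true.
But (!b_43) is also a unit clause — contradiction.
That branch fails; take b_21 = false instead.
(b_23) alone gives b_23 = true.
(!b_13) alone gives b_13 = false.
(!b_33) alone gives b_33 = false.
(b_31) alone gives b_31 = true.
(!b_41) alone gives b_41 = false.
(b_43) alone gives b_43 = true.
But (!b_43) is also a unit clause — contradiction.
Both values of b_21 lead to a conflict.
That branch fails; take b_12 = false instead.
(b_13) alone gives b_13 = true.
(!b_23) alone gives b_23 = false.
(!b_33) alone gives b_33 = false.
(!b_43) alone gives b_43 = false.
Suppose b_21 = true.
(!b_31) alone gives b_31 = false.
(b_32) alone gives b_32 = true.
(!b_41) alone gives b_41 = false.
(b_42) alone gives b_42 = true.
But (!b_42) is also a unit clause — contradiction.
That branch fails; take b_21 = false instead.
(b_22) alone gives b_22 = true.
(!b_32) alone gives b_32 = false.
(b_31) alone gives b_31 = true.
(!b_41) alone gives b_41 = false.
(b_42) alone gives b_42 = true.
But (!b_42) is also a unit clause — contradiction.
Both values of b_21 lead to a conflict.
Both values of b_12 lead to a conflict.
That branch fails; take b_11 = true instead.
(!b_21) alone gives b_21 = false.
(!b_31) alone gives b_31 = false.
(!b_41) alone gives b_41 = false.
Suppose b_22 = true.
(!b_12) alone gives b_12 = false.
(!b_32) alone gives b_32 = false.
(b_33) alone gives b_33 = true.
(!b_42) alone gives b_42 = false.
(b_43) alone gives b_43 = true.
But (!b_43) is also a unit clause — contradiction.
That branch fails; take b_22 = false instead.
(b_23) alone gives b_23 = true.
(!b_13) alone gives b_13 = false.
(!b_33) alone gives b_33 = false.
(b_32) alone gives b_32 = true.
(!b_12) alone gives b_12 = false.
(!b_42) alone gives b_42 = false.
(b_43) alone gives b_43 = true.
But (!b_43) is also a unit clause — contradiction.
Both values of b_22 lead to a conflict.
Both values of b_11 lead to a conflict.

UNSATISFIABLE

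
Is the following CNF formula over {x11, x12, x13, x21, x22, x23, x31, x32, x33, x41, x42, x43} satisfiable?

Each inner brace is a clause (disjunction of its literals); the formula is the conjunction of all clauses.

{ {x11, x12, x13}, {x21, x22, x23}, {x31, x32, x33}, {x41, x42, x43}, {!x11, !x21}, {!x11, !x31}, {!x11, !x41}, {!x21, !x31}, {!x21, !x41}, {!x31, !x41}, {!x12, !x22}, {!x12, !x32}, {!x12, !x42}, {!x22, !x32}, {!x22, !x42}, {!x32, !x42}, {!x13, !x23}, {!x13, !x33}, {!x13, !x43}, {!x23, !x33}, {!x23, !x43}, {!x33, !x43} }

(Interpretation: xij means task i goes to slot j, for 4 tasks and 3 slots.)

Suppose x11 = false.
Suppose x12 = true.
The clause (!x22) is unit, so x22 = false.
The clause (!x32) is unit, so x32 = false.
The clause (!x42) is unit, so x42 = false.
Suppose x21 = true.
The clause (!x31) is unit, so x31 = false.
The clause (x33) is unit, so x33 = true.
The clause (!x41) is unit, so x41 = false.
The clause (x43) is unit, so x43 = true.
But (!x43) is also a unit clause — contradiction.
That branch fails; take x21 = false instead.
The clause (x23) is unit, so x23 = true.
The clause (!x13) is unit, so x13 = false.
The clause (!x33) is unit, so x33 = false.
The clause (x31) is unit, so x31 = true.
The clause (!x41) is unit, so x41 = false.
The clause (x43) is unit, so x43 = true.
But (!x43) is also a unit clause — contradiction.
Both values of x21 lead to a conflict.
That branch fails; take x12 = false instead.
The clause (x13) is unit, so x13 = true.
The clause (!x23) is unit, so x23 = false.
The clause (!x33) is unit, so x33 = false.
The clause (!x43) is unit, so x43 = false.
Suppose x21 = true.
The clause (!x31) is unit, so x31 = false.
The clause (x32) is unit, so x32 = true.
The clause (!x41) is unit, so x41 = false.
The clause (x42) is unit, so x42 = true.
But (!x42) is also a unit clause — contradiction.
That branch fails; take x21 = false instead.
The clause (x22) is unit, so x22 = true.
The clause (!x32) is unit, so x32 = false.
The clause (x31) is unit, so x31 = true.
The clause (!x41) is unit, so x41 = false.
The clause (x42) is unit, so x42 = true.
But (!x42) is also a unit clause — contradiction.
Both values of x21 lead to a conflict.
Both values of x12 lead to a conflict.
That branch fails; take x11 = true instead.
The clause (!x21) is unit, so x21 = false.
The clause (!x31) is unit, so x31 = false.
The clause (!x41) is unit, so x41 = false.
Suppose x22 = true.
The clause (!x12) is unit, so x12 = false.
The clause (!x32) is unit, so x32 = false.
The clause (x33) is unit, so x33 = true.
The clause (!x42) is unit, so x42 = false.
The clause (x43) is unit, so x43 = true.
But (!x43) is also a unit clause — contradiction.
That branch fails; take x22 = false instead.
The clause (x23) is unit, so x23 = true.
The clause (!x13) is unit, so x13 = false.
The clause (!x33) is unit, so x33 = false.
The clause (x32) is unit, so x32 = true.
The clause (!x12) is unit, so x12 = false.
The clause (!x42) is unit, so x42 = false.
The clause (x43) is unit, so x43 = true.
But (!x43) is also a unit clause — contradiction.
Both values of x22 lead to a conflict.
Both values of x11 lead to a conflict.
No assignment satisfies every clause.

No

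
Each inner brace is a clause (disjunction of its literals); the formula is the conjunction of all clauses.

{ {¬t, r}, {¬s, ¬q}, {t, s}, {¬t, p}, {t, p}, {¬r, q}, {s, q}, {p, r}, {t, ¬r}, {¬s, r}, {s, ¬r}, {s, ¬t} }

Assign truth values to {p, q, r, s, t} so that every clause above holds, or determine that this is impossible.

Suppose t = False.
From the singleton clause (s), s = True.
From the singleton clause (¬q), q = False.
From the singleton clause (p), p = True.
From the singleton clause (¬r), r = False.
That conflicts with the unit clause (r).
That branch fails; take t = True instead.
From the singleton clause (r), r = True.
From the singleton clause (p), p = True.
From the singleton clause (q), q = True.
From the singleton clause (¬s), s = False.
That conflicts with the unit clause (s).
Neither t = True nor t = False works.

UNSATISFIABLE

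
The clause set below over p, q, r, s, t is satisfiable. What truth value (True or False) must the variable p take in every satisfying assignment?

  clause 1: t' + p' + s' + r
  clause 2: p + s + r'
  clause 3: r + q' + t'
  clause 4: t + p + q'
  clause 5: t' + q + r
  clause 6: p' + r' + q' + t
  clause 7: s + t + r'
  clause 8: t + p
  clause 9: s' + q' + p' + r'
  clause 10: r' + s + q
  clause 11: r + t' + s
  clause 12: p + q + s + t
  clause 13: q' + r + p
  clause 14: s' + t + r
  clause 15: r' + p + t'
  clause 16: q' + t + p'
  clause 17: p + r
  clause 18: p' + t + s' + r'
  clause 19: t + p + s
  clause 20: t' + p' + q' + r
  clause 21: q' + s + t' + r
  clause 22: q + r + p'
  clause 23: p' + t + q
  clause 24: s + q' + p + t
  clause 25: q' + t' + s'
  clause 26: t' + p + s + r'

True

Suppose p = 0.
From the singleton clause (t), t = 1.
From the singleton clause (r'), r = 0.
Now (r) is unsatisfied and unit — conflict.
So every satisfying assignment has p = True.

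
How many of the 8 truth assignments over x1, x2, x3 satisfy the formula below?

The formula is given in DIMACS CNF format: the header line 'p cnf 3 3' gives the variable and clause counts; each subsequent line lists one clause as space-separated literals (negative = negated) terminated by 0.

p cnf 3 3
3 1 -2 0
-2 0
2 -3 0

2

There are 2^3 = 8 truth assignments over (x1, x2, x3).
Check each against the 3 clauses (columns in the order x1, x2, x3):
  F F F  ✓ satisfies all
  F F T  ✗ fails (x2 ∨ ¬x3)
  F T F  ✗ fails (x3 ∨ x1 ∨ ¬x2)
  F T T  ✗ fails (¬x2)
  T F F  ✓ satisfies all
  T F T  ✗ fails (x2 ∨ ¬x3)
  T T F  ✗ fails (¬x2)
  T T T  ✗ fails (¬x2)
2 of the 8 rows are models.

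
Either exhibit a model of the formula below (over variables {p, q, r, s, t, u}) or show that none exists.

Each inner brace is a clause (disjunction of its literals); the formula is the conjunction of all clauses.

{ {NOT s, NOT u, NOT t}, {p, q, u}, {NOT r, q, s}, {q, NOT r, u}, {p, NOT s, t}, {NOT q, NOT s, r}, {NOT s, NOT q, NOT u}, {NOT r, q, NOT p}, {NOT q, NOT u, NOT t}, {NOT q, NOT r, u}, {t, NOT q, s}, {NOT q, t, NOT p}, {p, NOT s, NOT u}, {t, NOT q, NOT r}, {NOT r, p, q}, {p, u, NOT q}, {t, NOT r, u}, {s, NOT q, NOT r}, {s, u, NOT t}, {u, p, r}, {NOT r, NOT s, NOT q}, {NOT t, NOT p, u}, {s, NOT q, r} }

p ↦ true, q ↦ false, r ↦ false, s ↦ true, t ↦ false, u ↦ false

Branch on s: set s = true.
Branch on u: set u = false.
Branch on p: set p = true.
The clause (NOT t) is unit, so t = false.
The clause (NOT q) is unit, so q = false.
The clause (NOT r) is unit, so r = false.
This assignment satisfies each clause.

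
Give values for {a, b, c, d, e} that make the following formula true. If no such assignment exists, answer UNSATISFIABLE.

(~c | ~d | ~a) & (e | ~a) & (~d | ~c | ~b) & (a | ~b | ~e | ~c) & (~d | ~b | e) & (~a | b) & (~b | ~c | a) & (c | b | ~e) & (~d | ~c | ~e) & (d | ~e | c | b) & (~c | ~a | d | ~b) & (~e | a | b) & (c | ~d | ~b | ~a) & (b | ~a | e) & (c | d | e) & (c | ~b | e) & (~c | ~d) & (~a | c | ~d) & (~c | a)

Branch on e: set e = 1.
Branch on a: set a = 1.
Unit clause (b) forces b = 1.
Branch on c: set c = 0.
Unit clause (~d) forces d = 0.
Every clause now holds.

a ↦ 1,  b ↦ 1,  c ↦ 0,  d ↦ 0,  e ↦ 1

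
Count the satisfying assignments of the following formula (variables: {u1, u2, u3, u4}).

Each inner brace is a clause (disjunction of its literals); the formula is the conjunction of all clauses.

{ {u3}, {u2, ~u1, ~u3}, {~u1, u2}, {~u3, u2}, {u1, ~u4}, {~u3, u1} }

There are 2^4 = 16 truth assignments over (u1, u2, u3, u4).
Split on u1. With u1 = 1, the clauses containing u1 are satisfied and ~u1 drops from the rest; 2 of the 2^3 = 8 assignments to the other variables satisfy what remains.
With u1 = 0, by the same count on the reduced clause set, 0 assignments work.
(One model: u1=T, u2=T, u3=T, u4=F.)
Total: 2 + 0 = 2.

2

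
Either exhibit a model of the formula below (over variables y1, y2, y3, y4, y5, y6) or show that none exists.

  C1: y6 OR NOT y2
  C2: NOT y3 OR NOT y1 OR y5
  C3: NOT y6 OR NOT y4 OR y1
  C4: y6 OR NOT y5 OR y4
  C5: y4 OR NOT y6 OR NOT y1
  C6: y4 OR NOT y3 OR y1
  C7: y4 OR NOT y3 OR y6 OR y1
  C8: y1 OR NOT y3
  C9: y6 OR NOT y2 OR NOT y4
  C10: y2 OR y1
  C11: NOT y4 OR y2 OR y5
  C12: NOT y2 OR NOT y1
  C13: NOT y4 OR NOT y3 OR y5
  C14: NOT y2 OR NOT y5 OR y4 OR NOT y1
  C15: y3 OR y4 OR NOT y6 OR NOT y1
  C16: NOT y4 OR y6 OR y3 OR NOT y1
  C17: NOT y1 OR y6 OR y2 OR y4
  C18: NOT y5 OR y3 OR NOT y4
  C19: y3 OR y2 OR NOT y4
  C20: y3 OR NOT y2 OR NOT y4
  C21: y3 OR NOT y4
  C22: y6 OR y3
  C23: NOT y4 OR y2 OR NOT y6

y1=false, y2=true, y3=false, y4=false, y5=true, y6=true

Suppose y6 = true.
Suppose y4 = false.
From the singleton clause (NOT y1), y1 = false.
From the singleton clause (NOT y3), y3 = false.
From the singleton clause (y2), y2 = true.
All clauses hold; y5 can take either value.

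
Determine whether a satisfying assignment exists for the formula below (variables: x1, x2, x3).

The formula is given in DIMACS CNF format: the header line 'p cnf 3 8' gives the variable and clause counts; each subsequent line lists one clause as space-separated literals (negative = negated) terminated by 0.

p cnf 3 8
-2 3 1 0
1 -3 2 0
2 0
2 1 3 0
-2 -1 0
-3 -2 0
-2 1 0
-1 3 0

From the singleton clause (x2), x2 = True.
From the singleton clause (¬x1), x1 = False.
Now (x1) is unsatisfied and unit — conflict.
No assignment satisfies every clause.

Unsatisfiable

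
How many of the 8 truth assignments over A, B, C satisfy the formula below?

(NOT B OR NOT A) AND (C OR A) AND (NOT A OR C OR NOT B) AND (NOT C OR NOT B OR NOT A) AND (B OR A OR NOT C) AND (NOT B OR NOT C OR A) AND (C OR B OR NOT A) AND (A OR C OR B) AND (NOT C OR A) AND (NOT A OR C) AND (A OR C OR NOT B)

There are 2^3 = 8 truth assignments over (A, B, C).
Split on C. With C = true, the clauses containing C are satisfied and NOT C drops from the rest; 1 of the 2^2 = 4 assignments to the other variables satisfy what remains.
With C = false, by the same count on the reduced clause set, 0 assignments work.
Total: 1 + 0 = 1.

1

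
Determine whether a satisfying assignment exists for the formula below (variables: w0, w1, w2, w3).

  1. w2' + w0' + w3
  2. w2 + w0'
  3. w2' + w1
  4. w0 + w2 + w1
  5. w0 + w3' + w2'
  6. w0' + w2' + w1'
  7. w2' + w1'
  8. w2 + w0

No, unsatisfiable

Suppose w2 = 1.
From the singleton clause (w1), w1 = 1.
That conflicts with the unit clause (w1').
So w2 must be the other value — set w2 = 0.
From the singleton clause (w0'), w0 = 0.
That conflicts with the unit clause (w0).
Both values of w2 lead to a conflict.
No assignment satisfies every clause.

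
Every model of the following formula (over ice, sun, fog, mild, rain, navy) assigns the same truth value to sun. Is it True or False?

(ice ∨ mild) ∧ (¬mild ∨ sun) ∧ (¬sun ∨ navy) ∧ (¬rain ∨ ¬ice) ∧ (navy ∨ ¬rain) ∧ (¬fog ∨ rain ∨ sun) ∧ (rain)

Suppose sun = False.
Unit clause (¬mild) forces mild = False.
Unit clause (ice) forces ice = True.
Unit clause (¬rain) forces rain = False.
Now (rain) is unsatisfied and unit — conflict.
So every satisfying assignment has sun = True.

True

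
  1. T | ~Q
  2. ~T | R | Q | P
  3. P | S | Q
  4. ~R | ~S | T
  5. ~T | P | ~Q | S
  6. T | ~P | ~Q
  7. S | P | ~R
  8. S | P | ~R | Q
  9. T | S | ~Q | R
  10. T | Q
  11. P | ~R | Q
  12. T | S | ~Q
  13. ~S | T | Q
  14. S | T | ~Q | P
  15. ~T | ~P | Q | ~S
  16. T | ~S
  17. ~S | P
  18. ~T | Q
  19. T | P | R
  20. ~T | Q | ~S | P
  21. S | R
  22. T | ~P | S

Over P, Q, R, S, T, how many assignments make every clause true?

3

There are 2^5 = 32 truth assignments over (P, Q, R, S, T).
Split on Q. With Q = 1, the clauses containing Q are satisfied and ~Q drops from the rest; 3 of the 2^4 = 16 assignments to the other variables satisfy what remains.
With Q = 0, by the same count on the reduced clause set, 0 assignments work.
Total: 3 + 0 = 3.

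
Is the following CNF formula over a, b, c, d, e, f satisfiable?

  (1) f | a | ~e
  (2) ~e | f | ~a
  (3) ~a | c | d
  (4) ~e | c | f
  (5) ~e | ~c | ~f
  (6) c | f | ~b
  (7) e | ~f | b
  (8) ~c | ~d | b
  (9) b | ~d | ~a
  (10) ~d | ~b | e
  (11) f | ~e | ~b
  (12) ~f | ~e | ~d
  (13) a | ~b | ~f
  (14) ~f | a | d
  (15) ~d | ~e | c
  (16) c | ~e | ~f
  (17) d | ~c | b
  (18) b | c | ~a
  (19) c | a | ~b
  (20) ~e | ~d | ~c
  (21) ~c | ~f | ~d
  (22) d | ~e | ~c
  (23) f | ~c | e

Satisfiable

Branch on f: set f = 0.
Branch on a: set a = 0.
Unit clause (~e) forces e = 0.
Unit clause (~c) forces c = 0.
Unit clause (~b) forces b = 0.
Every clause is now satisfied; d is unconstrained.
A satisfying assignment: a=0,  b=0,  c=0,  d=1,  e=0,  f=0.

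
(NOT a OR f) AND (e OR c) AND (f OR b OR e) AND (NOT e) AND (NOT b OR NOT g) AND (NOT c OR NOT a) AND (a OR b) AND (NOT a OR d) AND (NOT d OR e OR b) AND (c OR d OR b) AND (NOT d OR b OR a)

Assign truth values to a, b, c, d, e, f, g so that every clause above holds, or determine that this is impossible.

a: false,  b: true,  c: true,  d: false,  e: false,  f: false,  g: false

The clause (NOT e) is unit, so e = false.
The clause (c) is unit, so c = true.
The clause (NOT a) is unit, so a = false.
The clause (b) is unit, so b = true.
The clause (NOT g) is unit, so g = false.
No clause remains; d, f are free.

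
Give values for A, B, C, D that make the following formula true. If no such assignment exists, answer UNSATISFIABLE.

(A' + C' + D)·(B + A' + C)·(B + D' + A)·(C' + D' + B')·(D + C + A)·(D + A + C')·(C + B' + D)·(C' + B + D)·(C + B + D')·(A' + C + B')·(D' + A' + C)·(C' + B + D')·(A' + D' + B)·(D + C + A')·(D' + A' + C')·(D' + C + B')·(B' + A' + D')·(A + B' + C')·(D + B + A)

Try A = 0.
Try B = 1.
Unit clause (C') forces C = 0.
Unit clause (D) forces D = 1.
That conflicts with the unit clause (D').
Undo B and try B = 0.
Unit clause (D') forces D = 0.
That conflicts with the unit clause (D).
Either choice for B ends in contradiction.
Undo A and try A = 1.
Try C = 0.
Unit clause (B) forces B = 1.
That conflicts with the unit clause (B').
Undo C and try C = 1.
Unit clause (D) forces D = 1.
That conflicts with the unit clause (D').
Either choice for C ends in contradiction.
Either choice for A ends in contradiction.

UNSATISFIABLE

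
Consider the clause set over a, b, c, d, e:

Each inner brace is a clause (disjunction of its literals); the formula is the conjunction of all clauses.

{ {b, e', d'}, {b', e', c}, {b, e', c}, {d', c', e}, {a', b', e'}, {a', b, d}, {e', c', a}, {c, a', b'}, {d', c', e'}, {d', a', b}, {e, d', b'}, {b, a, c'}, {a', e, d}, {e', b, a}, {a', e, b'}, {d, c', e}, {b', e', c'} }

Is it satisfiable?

Branch on b: set b = 1.
Branch on e: set e = 0.
From the singleton clause (d'), d = 0.
From the singleton clause (a'), a = 0.
From the singleton clause (c'), c = 0.
Every clause now holds.
A satisfying assignment: a: 0,  b: 1,  c: 0,  d: 0,  e: 0.

Yes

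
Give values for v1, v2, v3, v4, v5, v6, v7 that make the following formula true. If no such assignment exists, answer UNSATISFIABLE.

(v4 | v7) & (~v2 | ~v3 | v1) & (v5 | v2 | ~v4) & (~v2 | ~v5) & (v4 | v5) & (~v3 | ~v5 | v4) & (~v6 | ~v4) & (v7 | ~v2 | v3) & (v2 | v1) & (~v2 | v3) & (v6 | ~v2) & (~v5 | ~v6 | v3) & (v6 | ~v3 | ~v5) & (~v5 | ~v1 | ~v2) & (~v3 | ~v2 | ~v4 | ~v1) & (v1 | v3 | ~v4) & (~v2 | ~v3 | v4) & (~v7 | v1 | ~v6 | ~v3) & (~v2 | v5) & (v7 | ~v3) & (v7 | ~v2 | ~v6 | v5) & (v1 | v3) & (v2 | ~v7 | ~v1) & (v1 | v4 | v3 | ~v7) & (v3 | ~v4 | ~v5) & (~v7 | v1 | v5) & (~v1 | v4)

UNSATISFIABLE

Try v4 = 1.
The clause (~v6) is unit, so v6 = 0.
The clause (~v2) is unit, so v2 = 0.
The clause (v5) is unit, so v5 = 1.
The clause (v1) is unit, so v1 = 1.
The clause (~v3) is unit, so v3 = 0.
But (v3) is also a unit clause — contradiction.
So v4 must be the other value — set v4 = 0.
The clause (v7) is unit, so v7 = 1.
The clause (v5) is unit, so v5 = 1.
The clause (~v2) is unit, so v2 = 0.
The clause (~v3) is unit, so v3 = 0.
The clause (v1) is unit, so v1 = 1.
But (~v1) is also a unit clause — contradiction.
Both values of v4 lead to a conflict.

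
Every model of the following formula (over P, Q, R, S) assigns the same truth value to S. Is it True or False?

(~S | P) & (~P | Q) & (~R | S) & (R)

Suppose S = 0.
From the singleton clause (~R), R = 0.
That conflicts with the unit clause (R).
So every satisfying assignment has S = True.

True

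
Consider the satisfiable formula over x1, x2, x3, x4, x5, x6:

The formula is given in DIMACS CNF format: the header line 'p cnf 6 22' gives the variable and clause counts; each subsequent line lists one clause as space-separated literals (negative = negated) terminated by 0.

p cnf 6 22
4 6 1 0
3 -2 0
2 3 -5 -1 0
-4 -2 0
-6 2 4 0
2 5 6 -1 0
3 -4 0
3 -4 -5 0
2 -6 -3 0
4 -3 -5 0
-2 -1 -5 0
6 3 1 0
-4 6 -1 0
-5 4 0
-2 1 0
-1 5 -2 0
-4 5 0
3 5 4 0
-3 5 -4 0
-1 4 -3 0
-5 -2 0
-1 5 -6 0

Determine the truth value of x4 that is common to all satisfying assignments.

True

Suppose x4 = False.
The clause (¬x5) is unit, so x5 = False.
The clause (x3) is unit, so x3 = True.
The clause (¬x1) is unit, so x1 = False.
The clause (x6) is unit, so x6 = True.
The clause (x2) is unit, so x2 = True.
That conflicts with the unit clause (¬x2).
So every satisfying assignment has x4 = True.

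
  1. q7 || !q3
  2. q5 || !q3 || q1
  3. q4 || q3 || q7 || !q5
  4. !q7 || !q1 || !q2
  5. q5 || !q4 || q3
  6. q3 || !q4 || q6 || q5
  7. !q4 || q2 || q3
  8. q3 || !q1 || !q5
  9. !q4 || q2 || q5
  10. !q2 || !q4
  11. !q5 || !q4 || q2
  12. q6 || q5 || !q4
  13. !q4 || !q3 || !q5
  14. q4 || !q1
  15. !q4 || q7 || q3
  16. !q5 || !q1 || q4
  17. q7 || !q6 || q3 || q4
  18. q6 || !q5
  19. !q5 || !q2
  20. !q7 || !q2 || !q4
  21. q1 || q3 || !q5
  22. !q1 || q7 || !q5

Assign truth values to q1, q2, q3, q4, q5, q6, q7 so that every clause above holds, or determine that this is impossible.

q1: false, q2: false, q3: true, q4: false, q5: true, q6: true, q7: true

Branch on q7: set q7 = true.
Branch on q1: set q1 = false.
Branch on q5: set q5 = true.
(q6) alone gives q6 = true.
(!q2) alone gives q2 = false.
(!q4) alone gives q4 = false.
(q3) alone gives q3 = true.
This assignment satisfies each clause.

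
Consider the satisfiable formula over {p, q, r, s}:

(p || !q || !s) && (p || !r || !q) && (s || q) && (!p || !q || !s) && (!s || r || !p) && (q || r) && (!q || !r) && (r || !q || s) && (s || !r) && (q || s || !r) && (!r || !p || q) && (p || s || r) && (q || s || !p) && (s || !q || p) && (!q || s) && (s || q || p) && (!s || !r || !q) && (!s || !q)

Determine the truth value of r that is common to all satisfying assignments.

True

Suppose r = false.
The clause (q) is unit, so q = true.
The clause (s) is unit, so s = true.
But (!s) is also a unit clause — contradiction.
So every satisfying assignment has r = True.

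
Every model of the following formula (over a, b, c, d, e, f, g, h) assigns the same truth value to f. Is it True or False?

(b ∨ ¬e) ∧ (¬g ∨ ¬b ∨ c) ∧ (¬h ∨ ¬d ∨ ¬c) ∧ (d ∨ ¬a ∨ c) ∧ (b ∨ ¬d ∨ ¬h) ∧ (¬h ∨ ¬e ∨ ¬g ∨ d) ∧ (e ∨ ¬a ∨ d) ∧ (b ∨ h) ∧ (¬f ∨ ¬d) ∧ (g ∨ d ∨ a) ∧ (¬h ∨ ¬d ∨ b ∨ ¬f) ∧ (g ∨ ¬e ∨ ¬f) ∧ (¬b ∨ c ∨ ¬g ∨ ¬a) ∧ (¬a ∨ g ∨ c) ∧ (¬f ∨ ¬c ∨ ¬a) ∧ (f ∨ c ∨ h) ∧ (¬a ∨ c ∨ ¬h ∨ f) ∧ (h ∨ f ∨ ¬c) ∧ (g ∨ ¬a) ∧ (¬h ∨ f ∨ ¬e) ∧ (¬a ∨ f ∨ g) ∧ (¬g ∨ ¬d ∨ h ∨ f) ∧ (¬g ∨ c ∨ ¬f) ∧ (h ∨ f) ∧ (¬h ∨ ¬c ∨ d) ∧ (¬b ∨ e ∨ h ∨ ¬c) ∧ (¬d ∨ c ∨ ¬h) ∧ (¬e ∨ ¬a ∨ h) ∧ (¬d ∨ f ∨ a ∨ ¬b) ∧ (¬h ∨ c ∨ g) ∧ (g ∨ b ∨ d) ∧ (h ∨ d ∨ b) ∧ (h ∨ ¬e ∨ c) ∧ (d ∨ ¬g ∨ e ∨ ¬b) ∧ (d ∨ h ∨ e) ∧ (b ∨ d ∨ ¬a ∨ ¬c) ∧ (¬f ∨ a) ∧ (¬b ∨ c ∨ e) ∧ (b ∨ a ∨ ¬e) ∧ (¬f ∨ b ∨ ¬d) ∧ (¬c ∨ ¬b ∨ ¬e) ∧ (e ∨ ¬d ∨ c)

Suppose f = True.
From the singleton clause (¬d), d = False.
From the singleton clause (a), a = True.
From the singleton clause (c), c = True.
Now (¬c) is unsatisfied and unit — conflict.
So every satisfying assignment has f = False.

False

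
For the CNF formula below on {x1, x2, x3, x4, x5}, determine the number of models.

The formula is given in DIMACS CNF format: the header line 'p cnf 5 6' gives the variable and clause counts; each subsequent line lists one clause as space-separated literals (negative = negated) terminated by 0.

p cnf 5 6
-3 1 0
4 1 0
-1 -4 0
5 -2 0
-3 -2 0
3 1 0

There are 2^5 = 32 truth assignments over (x1, x2, x3, x4, x5).
Split on x1. With x1 = True, the clauses containing x1 are satisfied and ¬x1 drops from the rest; 5 of the 2^4 = 16 assignments to the other variables satisfy what remains.
With x1 = False, by the same count on the reduced clause set, 0 assignments work.
Total: 5 + 0 = 5.

5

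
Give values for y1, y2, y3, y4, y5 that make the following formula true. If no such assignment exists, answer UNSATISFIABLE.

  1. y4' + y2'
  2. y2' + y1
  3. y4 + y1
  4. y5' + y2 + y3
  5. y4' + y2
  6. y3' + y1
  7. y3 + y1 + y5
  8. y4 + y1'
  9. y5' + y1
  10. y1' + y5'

UNSATISFIABLE

Try y4 = 0.
Unit clause (y1) forces y1 = 1.
Now (y1') is unsatisfied and unit — conflict.
Undo y4 and try y4 = 1.
Unit clause (y2') forces y2 = 0.
Now (y2) is unsatisfied and unit — conflict.
Both values of y4 lead to a conflict.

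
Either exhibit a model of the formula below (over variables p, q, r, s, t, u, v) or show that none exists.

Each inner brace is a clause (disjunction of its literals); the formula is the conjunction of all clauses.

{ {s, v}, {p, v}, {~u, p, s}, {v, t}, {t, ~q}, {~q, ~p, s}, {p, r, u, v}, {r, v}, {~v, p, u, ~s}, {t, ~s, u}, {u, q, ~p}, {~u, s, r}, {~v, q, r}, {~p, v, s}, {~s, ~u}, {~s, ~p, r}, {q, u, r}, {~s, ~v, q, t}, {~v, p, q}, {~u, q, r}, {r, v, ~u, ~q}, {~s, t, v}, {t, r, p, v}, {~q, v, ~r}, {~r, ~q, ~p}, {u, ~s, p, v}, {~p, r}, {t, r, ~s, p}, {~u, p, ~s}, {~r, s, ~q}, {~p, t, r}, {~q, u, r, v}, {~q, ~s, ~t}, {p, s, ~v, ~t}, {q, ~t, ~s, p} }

p=1; q=0; r=1; s=0; t=1; u=1; v=1

Try s = 0.
The clause (v) is unit, so v = 1.
Try u = 1.
The clause (p) is unit, so p = 1.
The clause (~q) is unit, so q = 0.
The clause (r) is unit, so r = 1.
No clause remains; t is free.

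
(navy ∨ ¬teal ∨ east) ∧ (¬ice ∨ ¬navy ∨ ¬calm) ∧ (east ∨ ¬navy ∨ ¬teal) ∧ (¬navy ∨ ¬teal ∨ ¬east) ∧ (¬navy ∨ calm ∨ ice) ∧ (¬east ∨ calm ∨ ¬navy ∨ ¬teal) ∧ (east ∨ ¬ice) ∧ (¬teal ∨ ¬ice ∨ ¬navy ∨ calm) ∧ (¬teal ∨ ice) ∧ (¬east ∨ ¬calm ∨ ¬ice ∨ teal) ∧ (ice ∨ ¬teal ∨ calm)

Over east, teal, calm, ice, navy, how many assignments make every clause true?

There are 2^5 = 32 truth assignments over (east, teal, calm, ice, navy).
Split on navy. With navy = True, the clauses containing navy are satisfied and ¬navy drops from the rest; 3 of the 2^4 = 16 assignments to the other variables satisfy what remains.
With navy = False, by the same count on the reduced clause set, 7 assignments work.
(One model: east=F, teal=F, calm=F, ice=F, navy=F.)
Total: 3 + 7 = 10.

10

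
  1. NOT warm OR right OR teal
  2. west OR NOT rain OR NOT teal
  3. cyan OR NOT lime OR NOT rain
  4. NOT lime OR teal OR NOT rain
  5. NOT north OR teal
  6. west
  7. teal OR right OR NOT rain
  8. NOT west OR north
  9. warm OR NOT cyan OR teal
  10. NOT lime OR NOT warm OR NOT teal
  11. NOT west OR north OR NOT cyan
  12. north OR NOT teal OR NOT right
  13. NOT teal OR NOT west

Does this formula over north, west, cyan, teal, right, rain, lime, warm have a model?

From the singleton clause (west), west = true.
From the singleton clause (north), north = true.
From the singleton clause (teal), teal = true.
That conflicts with the unit clause (NOT teal).
No assignment satisfies every clause.

No, unsatisfiable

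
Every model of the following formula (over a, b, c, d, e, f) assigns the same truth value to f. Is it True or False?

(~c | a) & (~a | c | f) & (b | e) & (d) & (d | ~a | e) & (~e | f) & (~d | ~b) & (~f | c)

Suppose f = 0.
Unit clause (d) forces d = 1.
Unit clause (~e) forces e = 0.
Unit clause (b) forces b = 1.
But (~b) is also a unit clause — contradiction.
So every satisfying assignment has f = True.

True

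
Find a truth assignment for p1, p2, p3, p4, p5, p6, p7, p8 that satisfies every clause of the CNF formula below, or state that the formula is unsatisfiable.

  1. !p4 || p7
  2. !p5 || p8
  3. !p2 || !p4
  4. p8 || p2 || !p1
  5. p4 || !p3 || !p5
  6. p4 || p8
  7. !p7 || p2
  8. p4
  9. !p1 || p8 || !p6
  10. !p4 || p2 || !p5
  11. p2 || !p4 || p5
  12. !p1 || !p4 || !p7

(p4) alone gives p4 = true.
(p7) alone gives p7 = true.
(!p2) alone gives p2 = false.
But (p2) is also a unit clause — contradiction.

UNSATISFIABLE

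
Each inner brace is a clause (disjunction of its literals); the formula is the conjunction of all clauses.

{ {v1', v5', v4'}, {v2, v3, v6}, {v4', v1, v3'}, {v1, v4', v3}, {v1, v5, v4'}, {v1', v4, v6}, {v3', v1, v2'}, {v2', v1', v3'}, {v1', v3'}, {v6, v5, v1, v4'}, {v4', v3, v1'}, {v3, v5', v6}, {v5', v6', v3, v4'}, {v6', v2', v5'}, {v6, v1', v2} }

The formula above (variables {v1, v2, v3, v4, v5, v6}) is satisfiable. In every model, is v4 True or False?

Suppose v4 = 1.
Case v1 = 0:
The clause (v3') is unit, so v3 = 0.
But (v3) is also a unit clause — contradiction.
Undo v1 and try v1 = 1.
The clause (v5') is unit, so v5 = 0.
The clause (v3') is unit, so v3 = 0.
But (v3) is also a unit clause — contradiction.
Either choice for v1 ends in contradiction.
So every satisfying assignment has v4 = False.

False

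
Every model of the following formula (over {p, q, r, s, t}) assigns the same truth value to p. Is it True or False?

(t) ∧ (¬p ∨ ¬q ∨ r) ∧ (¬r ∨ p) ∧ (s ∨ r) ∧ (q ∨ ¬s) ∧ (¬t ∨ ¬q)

True

Suppose p = False.
Unit clause (t) forces t = True.
Unit clause (¬r) forces r = False.
Unit clause (s) forces s = True.
Unit clause (q) forces q = True.
That conflicts with the unit clause (¬q).
So every satisfying assignment has p = True.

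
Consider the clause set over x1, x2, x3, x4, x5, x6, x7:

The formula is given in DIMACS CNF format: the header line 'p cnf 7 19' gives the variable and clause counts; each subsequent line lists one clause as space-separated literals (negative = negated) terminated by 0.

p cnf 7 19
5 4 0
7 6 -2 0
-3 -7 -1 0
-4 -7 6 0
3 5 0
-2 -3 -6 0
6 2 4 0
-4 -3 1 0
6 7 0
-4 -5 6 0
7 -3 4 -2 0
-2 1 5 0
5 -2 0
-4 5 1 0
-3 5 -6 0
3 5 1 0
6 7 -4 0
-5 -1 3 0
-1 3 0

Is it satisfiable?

Branch on x5: set x5 = True.
Branch on x6: set x6 = True.
Branch on x2: set x2 = True.
(¬x3) alone gives x3 = False.
(¬x1) alone gives x1 = False.
All clauses hold; x4, x7 can take either value.
A satisfying assignment: x1=False; x2=True; x3=False; x4=True; x5=True; x6=True; x7=True.

Yes, satisfiable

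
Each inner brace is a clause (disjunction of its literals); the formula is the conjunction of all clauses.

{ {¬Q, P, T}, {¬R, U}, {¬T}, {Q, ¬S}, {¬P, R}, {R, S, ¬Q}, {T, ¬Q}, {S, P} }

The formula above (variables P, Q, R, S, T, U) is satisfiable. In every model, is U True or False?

True

Suppose U = False.
From the singleton clause (¬R), R = False.
From the singleton clause (¬T), T = False.
From the singleton clause (¬P), P = False.
From the singleton clause (¬Q), Q = False.
From the singleton clause (¬S), S = False.
Now (S) is unsatisfied and unit — conflict.
So every satisfying assignment has U = True.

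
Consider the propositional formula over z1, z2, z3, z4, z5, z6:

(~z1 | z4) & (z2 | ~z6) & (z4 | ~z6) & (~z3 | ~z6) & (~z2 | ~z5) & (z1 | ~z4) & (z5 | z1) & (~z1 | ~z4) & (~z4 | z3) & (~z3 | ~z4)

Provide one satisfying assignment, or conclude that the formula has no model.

z1=0, z2=0, z3=1, z4=0, z5=1, z6=0

Suppose z1 = 0.
The clause (~z4) is unit, so z4 = 0.
The clause (~z6) is unit, so z6 = 0.
The clause (z5) is unit, so z5 = 1.
The clause (~z2) is unit, so z2 = 0.
No clause remains; z3 is free.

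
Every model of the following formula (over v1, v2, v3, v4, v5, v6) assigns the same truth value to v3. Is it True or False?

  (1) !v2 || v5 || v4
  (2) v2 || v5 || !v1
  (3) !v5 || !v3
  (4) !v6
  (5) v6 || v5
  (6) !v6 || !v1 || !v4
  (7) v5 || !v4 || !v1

False

Suppose v3 = true.
The clause (!v5) is unit, so v5 = false.
The clause (!v6) is unit, so v6 = false.
But (v6) is also a unit clause — contradiction.
So every satisfying assignment has v3 = False.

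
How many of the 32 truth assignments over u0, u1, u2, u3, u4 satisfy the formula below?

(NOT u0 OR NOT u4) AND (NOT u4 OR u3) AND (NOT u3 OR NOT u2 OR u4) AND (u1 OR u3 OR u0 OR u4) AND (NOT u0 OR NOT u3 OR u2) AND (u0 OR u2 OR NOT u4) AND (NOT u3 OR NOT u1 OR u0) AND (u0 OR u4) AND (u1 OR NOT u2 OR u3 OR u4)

4

There are 2^5 = 32 truth assignments over (u0, u1, u2, u3, u4).
Split on u0. With u0 = true, the clauses containing u0 are satisfied and NOT u0 drops from the rest; 3 of the 2^4 = 16 assignments to the other variables satisfy what remains.
With u0 = false, by the same count on the reduced clause set, 1 assignment works.
(One model: u0=F, u1=F, u2=T, u3=T, u4=T.)
Total: 3 + 1 = 4.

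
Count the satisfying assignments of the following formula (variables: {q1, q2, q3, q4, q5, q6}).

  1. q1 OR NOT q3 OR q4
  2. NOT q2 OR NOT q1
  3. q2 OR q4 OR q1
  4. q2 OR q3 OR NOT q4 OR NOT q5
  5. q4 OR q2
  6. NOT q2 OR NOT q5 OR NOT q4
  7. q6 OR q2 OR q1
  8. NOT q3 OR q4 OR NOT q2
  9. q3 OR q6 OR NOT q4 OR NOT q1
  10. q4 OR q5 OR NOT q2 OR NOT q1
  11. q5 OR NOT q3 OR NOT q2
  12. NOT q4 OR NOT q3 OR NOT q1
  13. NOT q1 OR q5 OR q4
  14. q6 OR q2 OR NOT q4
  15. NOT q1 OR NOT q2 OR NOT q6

There are 2^6 = 64 truth assignments over (q1, q2, q3, q4, q5, q6).
Split on q2. With q2 = true, the clauses containing q2 are satisfied and NOT q2 drops from the rest; 6 of the 2^5 = 32 assignments to the other variables satisfy what remains.
With q2 = false, by the same count on the reduced clause set, 4 assignments work.
Total: 6 + 4 = 10.

10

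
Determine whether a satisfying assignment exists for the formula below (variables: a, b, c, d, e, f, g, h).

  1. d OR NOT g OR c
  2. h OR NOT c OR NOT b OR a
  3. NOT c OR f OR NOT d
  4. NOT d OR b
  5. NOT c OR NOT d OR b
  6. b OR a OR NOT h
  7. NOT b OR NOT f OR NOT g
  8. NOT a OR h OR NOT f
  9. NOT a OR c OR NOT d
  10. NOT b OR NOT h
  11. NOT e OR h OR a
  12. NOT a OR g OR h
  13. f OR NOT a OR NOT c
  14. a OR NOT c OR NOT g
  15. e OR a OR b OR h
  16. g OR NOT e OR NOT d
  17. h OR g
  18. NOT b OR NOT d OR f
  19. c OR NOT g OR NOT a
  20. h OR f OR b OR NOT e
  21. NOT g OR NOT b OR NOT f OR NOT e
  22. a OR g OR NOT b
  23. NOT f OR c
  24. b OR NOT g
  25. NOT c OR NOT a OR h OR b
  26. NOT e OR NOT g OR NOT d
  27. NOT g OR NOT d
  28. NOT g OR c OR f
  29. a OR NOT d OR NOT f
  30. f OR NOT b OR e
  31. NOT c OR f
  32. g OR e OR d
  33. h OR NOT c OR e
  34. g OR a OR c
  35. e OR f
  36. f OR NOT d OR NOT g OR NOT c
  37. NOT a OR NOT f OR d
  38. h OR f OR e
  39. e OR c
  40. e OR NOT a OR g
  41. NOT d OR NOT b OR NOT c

Yes

Case d = false:
Case g = false:
Unit clause (h) forces h = true.
Unit clause (NOT b) forces b = false.
Unit clause (a) forces a = true.
Unit clause (e) forces e = true.
Unit clause (NOT f) forces f = false.
Unit clause (NOT c) forces c = false.
This assignment satisfies each clause.
A satisfying assignment: a: true; b: false; c: false; d: false; e: true; f: false; g: false; h: true.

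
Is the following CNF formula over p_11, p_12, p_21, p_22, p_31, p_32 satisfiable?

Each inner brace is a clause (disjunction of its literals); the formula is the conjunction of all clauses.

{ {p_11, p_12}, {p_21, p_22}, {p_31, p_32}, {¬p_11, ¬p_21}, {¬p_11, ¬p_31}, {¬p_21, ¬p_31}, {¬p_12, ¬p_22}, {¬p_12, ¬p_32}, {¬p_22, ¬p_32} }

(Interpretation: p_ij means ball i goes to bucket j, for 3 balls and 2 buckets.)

Suppose p_11 = True.
(¬p_21) alone gives p_21 = False.
(p_22) alone gives p_22 = True.
(¬p_31) alone gives p_31 = False.
(p_32) alone gives p_32 = True.
That conflicts with the unit clause (¬p_32).
Undo p_11 and try p_11 = False.
(p_12) alone gives p_12 = True.
(¬p_22) alone gives p_22 = False.
(p_21) alone gives p_21 = True.
(¬p_31) alone gives p_31 = False.
(p_32) alone gives p_32 = True.
That conflicts with the unit clause (¬p_32).
Either choice for p_11 ends in contradiction.
No assignment satisfies every clause.

No, unsatisfiable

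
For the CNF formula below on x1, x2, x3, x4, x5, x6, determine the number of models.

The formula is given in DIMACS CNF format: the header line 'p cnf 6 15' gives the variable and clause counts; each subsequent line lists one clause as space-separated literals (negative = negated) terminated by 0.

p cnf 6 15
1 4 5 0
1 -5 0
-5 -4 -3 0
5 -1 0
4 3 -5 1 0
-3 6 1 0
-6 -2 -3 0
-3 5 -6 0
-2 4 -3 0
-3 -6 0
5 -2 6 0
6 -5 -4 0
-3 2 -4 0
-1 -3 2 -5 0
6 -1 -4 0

There are 2^6 = 64 truth assignments over (x1, x2, x3, x4, x5, x6).
Split on x4. With x4 = True, the clauses containing x4 are satisfied and ¬x4 drops from the rest; 5 of the 2^5 = 32 assignments to the other variables satisfy what remains.
With x4 = False, by the same count on the reduced clause set, 4 assignments work.
(One model: x1=F, x2=F, x3=F, x4=T, x5=F, x6=F.)
Total: 5 + 4 = 9.

9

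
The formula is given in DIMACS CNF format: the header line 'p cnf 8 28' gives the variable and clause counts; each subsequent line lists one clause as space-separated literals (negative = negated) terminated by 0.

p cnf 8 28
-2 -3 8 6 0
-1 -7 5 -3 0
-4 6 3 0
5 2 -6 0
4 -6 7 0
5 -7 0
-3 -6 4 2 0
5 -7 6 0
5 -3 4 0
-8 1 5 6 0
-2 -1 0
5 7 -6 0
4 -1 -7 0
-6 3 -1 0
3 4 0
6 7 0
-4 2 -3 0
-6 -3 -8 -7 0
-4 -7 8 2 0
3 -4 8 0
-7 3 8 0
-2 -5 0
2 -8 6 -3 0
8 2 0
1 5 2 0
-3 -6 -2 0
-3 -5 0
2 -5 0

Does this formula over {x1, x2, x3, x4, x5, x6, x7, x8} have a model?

No

Branch on x5: set x5 = True.
From the singleton clause (¬x2), x2 = False.
But (x2) is also a unit clause — contradiction.
Undo x5 and try x5 = False.
From the singleton clause (¬x7), x7 = False.
From the singleton clause (¬x6), x6 = False.
But (x6) is also a unit clause — contradiction.
Both values of x5 lead to a conflict.
No assignment satisfies every clause.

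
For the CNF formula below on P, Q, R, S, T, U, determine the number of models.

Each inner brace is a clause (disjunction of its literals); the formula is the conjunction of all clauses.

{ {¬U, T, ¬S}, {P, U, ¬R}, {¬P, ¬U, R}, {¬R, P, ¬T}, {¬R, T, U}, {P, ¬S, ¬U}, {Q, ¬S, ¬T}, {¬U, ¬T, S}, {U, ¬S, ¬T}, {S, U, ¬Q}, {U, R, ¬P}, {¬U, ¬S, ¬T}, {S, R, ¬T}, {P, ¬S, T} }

8

There are 2^6 = 64 truth assignments over (P, Q, R, S, T, U).
Split on T. With T = True, the clauses containing T are satisfied and ¬T drops from the rest; 1 of the 2^5 = 32 assignments to the other variables satisfy what remains.
With T = False, by the same count on the reduced clause set, 7 assignments work.
(One model: P=F, Q=F, R=F, S=F, T=F, U=F.)
Total: 1 + 7 = 8.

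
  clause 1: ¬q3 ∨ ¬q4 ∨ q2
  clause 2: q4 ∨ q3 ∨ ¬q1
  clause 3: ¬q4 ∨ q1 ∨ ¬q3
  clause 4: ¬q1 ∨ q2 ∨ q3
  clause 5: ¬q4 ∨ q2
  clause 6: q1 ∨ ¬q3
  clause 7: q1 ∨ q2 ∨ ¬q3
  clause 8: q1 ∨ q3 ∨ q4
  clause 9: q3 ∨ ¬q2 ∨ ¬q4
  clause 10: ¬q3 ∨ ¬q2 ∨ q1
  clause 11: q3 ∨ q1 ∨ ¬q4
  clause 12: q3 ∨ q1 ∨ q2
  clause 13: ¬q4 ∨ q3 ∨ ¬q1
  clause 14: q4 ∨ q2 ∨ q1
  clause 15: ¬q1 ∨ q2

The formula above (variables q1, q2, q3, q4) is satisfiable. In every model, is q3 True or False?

True

Suppose q3 = False.
Try q4 = True.
From the singleton clause (q2), q2 = True.
But (¬q2) is also a unit clause — contradiction.
That branch fails; take q4 = False instead.
From the singleton clause (¬q1), q1 = False.
But (q1) is also a unit clause — contradiction.
Neither q4 = True nor q4 = False works.
So every satisfying assignment has q3 = True.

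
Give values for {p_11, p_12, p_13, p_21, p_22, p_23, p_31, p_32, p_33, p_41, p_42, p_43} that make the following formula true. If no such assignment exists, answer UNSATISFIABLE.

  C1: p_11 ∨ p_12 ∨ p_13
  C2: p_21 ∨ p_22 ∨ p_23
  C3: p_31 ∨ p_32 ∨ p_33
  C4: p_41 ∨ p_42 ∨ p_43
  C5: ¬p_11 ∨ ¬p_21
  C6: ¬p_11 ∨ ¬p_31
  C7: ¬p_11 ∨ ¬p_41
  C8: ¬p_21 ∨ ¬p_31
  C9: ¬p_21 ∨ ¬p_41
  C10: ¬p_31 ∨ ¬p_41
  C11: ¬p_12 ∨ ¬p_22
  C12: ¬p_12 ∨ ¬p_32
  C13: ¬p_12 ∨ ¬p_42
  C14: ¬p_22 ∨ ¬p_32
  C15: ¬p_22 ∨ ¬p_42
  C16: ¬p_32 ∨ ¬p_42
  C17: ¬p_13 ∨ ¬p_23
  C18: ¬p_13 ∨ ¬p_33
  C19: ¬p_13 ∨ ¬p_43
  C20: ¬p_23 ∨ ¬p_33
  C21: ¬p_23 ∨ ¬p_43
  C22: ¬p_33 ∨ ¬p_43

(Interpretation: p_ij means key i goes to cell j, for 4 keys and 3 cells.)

UNSATISFIABLE

Branch on p_11: set p_11 = False.
Branch on p_12: set p_12 = True.
Unit clause (¬p_22) forces p_22 = False.
Unit clause (¬p_32) forces p_32 = False.
Unit clause (¬p_42) forces p_42 = False.
Branch on p_21: set p_21 = True.
Unit clause (¬p_31) forces p_31 = False.
Unit clause (p_33) forces p_33 = True.
Unit clause (¬p_41) forces p_41 = False.
Unit clause (p_43) forces p_43 = True.
Now (¬p_43) is unsatisfied and unit — conflict.
Backtrack on p_21: now try p_21 = False.
Unit clause (p_23) forces p_23 = True.
Unit clause (¬p_13) forces p_13 = False.
Unit clause (¬p_33) forces p_33 = False.
Unit clause (p_31) forces p_31 = True.
Unit clause (¬p_41) forces p_41 = False.
Unit clause (p_43) forces p_43 = True.
Now (¬p_43) is unsatisfied and unit — conflict.
Either choice for p_21 ends in contradiction.
Backtrack on p_12: now try p_12 = False.
Unit clause (p_13) forces p_13 = True.
Unit clause (¬p_23) forces p_23 = False.
Unit clause (¬p_33) forces p_33 = False.
Unit clause (¬p_43) forces p_43 = False.
Branch on p_21: set p_21 = True.
Unit clause (¬p_31) forces p_31 = False.
Unit clause (p_32) forces p_32 = True.
Unit clause (¬p_41) forces p_41 = False.
Unit clause (p_42) forces p_42 = True.
Now (¬p_42) is unsatisfied and unit — conflict.
Backtrack on p_21: now try p_21 = False.
Unit clause (p_22) forces p_22 = True.
Unit clause (¬p_32) forces p_32 = False.
Unit clause (p_31) forces p_31 = True.
Unit clause (¬p_41) forces p_41 = False.
Unit clause (p_42) forces p_42 = True.
Now (¬p_42) is unsatisfied and unit — conflict.
Either choice for p_21 ends in contradiction.
Either choice for p_12 ends in contradiction.
Backtrack on p_11: now try p_11 = True.
Unit clause (¬p_21) forces p_21 = False.
Unit clause (¬p_31) forces p_31 = False.
Unit clause (¬p_41) forces p_41 = False.
Branch on p_22: set p_22 = True.
Unit clause (¬p_12) forces p_12 = False.
Unit clause (¬p_32) forces p_32 = False.
Unit clause (p_33) forces p_33 = True.
Unit clause (¬p_42) forces p_42 = False.
Unit clause (p_43) forces p_43 = True.
Now (¬p_43) is unsatisfied and unit — conflict.
Backtrack on p_22: now try p_22 = False.
Unit clause (p_23) forces p_23 = True.
Unit clause (¬p_13) forces p_13 = False.
Unit clause (¬p_33) forces p_33 = False.
Unit clause (p_32) forces p_32 = True.
Unit clause (¬p_12) forces p_12 = False.
Unit clause (¬p_42) forces p_42 = False.
Unit clause (p_43) forces p_43 = True.
Now (¬p_43) is unsatisfied and unit — conflict.
Either choice for p_22 ends in contradiction.
Either choice for p_11 ends in contradiction.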